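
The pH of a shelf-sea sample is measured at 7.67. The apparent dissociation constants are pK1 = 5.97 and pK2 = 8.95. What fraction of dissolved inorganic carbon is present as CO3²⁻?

α₂ = 1 / (1 + [H⁺]/K2 + [H⁺]²/(K1K2)) = 1 / (1 + 10^+1.28 + 10^-0.42)
   = 1 / (1 + 19.055 + 0.38019) = 1/20.435 = 0.04894

α₂ = 0.0489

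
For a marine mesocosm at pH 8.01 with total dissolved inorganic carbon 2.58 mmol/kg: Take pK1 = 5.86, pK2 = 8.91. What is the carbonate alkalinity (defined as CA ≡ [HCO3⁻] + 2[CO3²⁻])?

CA = 2.85 mmol/kg

CA = [HCO3⁻] + 2[CO3²⁻] = (α₁ + 2α₂)·DIC
At pH 8.01: [H⁺]/K1 = 10^-2.15 = 0.0070795, K2/[H⁺] = 10^-0.90 = 0.12589
α₁ = 1/(1 + 0.0070795 + 0.12589) = 1/1.1330 = 0.8826; α₂ = α₁·K2/[H⁺] = 0.1111
α₁ + 2α₂ = 1.1049
CA = 1.1049 × 2.58 = 2.85 mmol/kg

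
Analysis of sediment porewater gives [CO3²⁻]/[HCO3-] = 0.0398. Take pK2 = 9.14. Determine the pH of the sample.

From K2 = [H⁺][CO3²⁻]/[HCO3-]:  pH = pK2 + log₁₀([CO3²⁻]/[HCO3-])
log₁₀(0.0398) = -1.400
pH = 9.14 + (-1.400) = 7.74

pH = 7.74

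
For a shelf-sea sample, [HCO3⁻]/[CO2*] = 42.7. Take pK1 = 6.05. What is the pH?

pH = 7.68

From K1 = [H⁺][HCO3⁻]/[CO2*]:  pH = pK1 + log₁₀([HCO3⁻]/[CO2*])
log₁₀(42.7) = +1.630
pH = 6.05 + (+1.630) = 7.68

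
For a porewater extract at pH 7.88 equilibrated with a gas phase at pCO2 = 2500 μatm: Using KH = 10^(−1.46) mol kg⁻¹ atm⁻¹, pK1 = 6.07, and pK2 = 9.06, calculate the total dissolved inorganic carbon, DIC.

[CO2*] = KH · pCO2 = 10^(−1.46) × 2500×10^-6 = 8.668×10^-5 mol/kg
α₀ = 1/(1 + K1/[H⁺] + K1K2/[H⁺]²) = 1/(1 + 10^+1.81 + 10^+0.63) = 0.01432
DIC = [CO2*]/α₀ = 8.668×10^-5 / 0.01432 = 6.05 mmol/kg

DIC = 6.05 mmol/kg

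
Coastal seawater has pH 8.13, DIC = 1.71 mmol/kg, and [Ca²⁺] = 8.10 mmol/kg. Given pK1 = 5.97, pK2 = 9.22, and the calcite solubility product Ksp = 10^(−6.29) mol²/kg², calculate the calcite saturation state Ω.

α₂ = 1 / (1 + [H⁺]/K2 + [H⁺]²/(K1K2)) = 1 / (1 + 10^+1.09 + 10^-1.07)
   = 1 / (1 + 12.303 + 0.085114) = 1/13.388 = 0.07469
[CO3²⁻] = α₂ × DIC = 0.07469 × 1.71 = 0.1277 mmol/kg
Ksp = 10^(−6.29) = 5.129×10^-7
Ω = [Ca²⁺][CO3²⁻]/Ksp = (8.10×10^-3)(1.277×10^-4) / 5.129×10^-7 = 2.02

Ω = 2.02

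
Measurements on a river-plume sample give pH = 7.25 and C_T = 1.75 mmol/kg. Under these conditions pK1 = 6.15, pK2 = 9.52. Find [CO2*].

[CO2*] = 0.128 mmol/kg

α₀ = 1 / (1 + K1/[H⁺] + K1K2/[H⁺]²) = 1 / (1 + 10^+1.10 + 10^-1.17)
   = 1 / (1 + 12.589 + 0.067608) = 1/13.657 = 0.07322
[CO2*] = α₀ × DIC = 0.07322 × 1.75 = 0.128 mmol/kg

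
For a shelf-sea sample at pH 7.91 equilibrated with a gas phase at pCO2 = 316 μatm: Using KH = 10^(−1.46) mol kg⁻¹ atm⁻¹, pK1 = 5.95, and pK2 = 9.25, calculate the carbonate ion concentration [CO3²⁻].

[CO2*] = KH · pCO2 = 10^(−1.46) × 316×10^-6 = 1.096×10^-5 mol/kg
α₀ = 1/(1 + K1/[H⁺] + K1K2/[H⁺]²) = 1/(1 + 10^+1.96 + 10^+0.62) = 0.01038
DIC = [CO2*]/α₀ = 1.096×10^-5 / 0.01038 = 1.056 mmol/kg
[CO3²⁻] = α₂·DIC; α₂ = 0.04326, so [CO3²⁻] = 0.04326 × 1.056 = 0.0457 mmol/kg

[CO3²⁻] = 0.0457 mmol/kg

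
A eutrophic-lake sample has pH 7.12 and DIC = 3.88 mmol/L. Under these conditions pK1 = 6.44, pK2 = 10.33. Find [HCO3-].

[HCO3⁻] = 3.21 mmol/L

α₁ = 1 / (1 + [H⁺]/K1 + K2/[H⁺]) = 1 / (1 + 10^-0.68 + 10^-3.21)
   = 1 / (1 + 0.20893 + 0.00061660) = 1/1.2095 = 0.8268
[HCO3⁻] = α₁ × DIC = 0.8268 × 3.88 = 3.21 mmol/L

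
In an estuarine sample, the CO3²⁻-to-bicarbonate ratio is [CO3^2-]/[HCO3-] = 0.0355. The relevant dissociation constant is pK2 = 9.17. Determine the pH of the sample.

pH = 7.72

From K2 = [H⁺][CO3^2-]/[HCO3-]:  pH = pK2 + log₁₀([CO3^2-]/[HCO3-])
log₁₀(0.0355) = -1.450
pH = 9.17 + (-1.450) = 7.72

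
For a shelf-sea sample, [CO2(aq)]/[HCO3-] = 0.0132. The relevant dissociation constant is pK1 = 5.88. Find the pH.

From K1 = [H⁺][HCO3-]/[CO2(aq)]:  pH = pK1 − log₁₀([CO2(aq)]/[HCO3-])
log₁₀(0.0132) = -1.879
pH = 5.88 − (-1.879) = 7.76

pH = 7.76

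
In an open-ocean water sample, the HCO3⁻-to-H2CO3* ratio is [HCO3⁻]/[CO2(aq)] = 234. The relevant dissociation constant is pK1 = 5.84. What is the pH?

pH = 8.21

From K1 = [H⁺][HCO3⁻]/[CO2(aq)]:  pH = pK1 + log₁₀([HCO3⁻]/[CO2(aq)])
log₁₀(234) = +2.369
pH = 5.84 + (+2.369) = 8.21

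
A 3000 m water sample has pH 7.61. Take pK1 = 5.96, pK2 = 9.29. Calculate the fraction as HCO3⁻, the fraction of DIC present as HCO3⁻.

α₁ = 1 / (1 + [H⁺]/K1 + K2/[H⁺]) = 1 / (1 + 10^-1.65 + 10^-1.68)
   = 1 / (1 + 0.022387 + 0.020893) = 1/1.0433 = 0.9585

α₁ = 0.959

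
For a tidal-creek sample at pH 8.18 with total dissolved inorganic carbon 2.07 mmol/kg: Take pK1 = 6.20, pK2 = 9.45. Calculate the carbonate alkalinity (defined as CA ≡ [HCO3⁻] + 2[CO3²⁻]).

CA = 2.15 mmol/kg

CA = [HCO3⁻] + 2[CO3²⁻] = (α₁ + 2α₂)·DIC
At pH 8.18: [H⁺]/K1 = 10^-1.98 = 0.010471, K2/[H⁺] = 10^-1.27 = 0.053703
α₁ = 1/(1 + 0.010471 + 0.053703) = 1/1.0642 = 0.9397; α₂ = α₁·K2/[H⁺] = 0.05046
α₁ + 2α₂ = 1.0406
CA = 1.0406 × 2.07 = 2.15 mmol/kg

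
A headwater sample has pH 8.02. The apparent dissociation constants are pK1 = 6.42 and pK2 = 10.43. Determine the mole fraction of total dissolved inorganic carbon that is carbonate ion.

α₂ = 1 / (1 + [H⁺]/K2 + [H⁺]²/(K1K2)) = 1 / (1 + 10^+2.41 + 10^+0.81)
   = 1 / (1 + 257.04 + 6.4565) = 1/264.50 = 0.003781

α₂ = 0.00378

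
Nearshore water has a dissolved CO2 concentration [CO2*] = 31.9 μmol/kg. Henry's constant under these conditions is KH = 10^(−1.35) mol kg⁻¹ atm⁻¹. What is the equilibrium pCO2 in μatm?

KH = 10^(−1.35) = 4.467×10^-2 mol kg⁻¹ atm⁻¹
pCO2 = [CO2*]/KH = 31.9×10^-6 / 4.467×10^-2 = 7.14×10^-4 atm = 714 μatm

pCO2 = 714 μatm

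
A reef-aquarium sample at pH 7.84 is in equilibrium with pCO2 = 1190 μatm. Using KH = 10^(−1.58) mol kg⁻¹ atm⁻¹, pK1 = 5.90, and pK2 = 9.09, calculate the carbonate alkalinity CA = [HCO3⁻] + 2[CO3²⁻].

[CO2*] = KH · pCO2 = 10^(−1.58) × 1190×10^-6 = 3.130×10^-5 mol/kg
α₀ = 1/(1 + K1/[H⁺] + K1K2/[H⁺]²) = 1/(1 + 10^+1.94 + 10^+0.69) = 0.01075
DIC = [CO2*]/α₀ = 3.130×10^-5 / 0.01075 = 2.911 mmol/kg
CA = (α₁ + 2α₂)·DIC = (0.9366 + 2×0.05267) × 2.911 = 3.03 mmol/kg

CA = 3.03 mmol/kg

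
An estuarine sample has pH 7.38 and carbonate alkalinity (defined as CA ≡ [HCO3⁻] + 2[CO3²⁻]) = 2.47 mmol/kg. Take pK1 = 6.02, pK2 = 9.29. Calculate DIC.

CA = [HCO3⁻] + 2[CO3²⁻] = (α₁ + 2α₂)·DIC
At pH 7.38: [H⁺]/K1 = 10^-1.36 = 0.043652, K2/[H⁺] = 10^-1.91 = 0.012303
α₁ = 1/(1 + 0.043652 + 0.012303) = 1/1.0560 = 0.9470; α₂ = α₁·K2/[H⁺] = 0.01165
α₁ + 2α₂ = 0.9703
DIC = CA / (α₁ + 2α₂) = 2.47 / 0.9703 = 2.55 mmol/kg

DIC = 2.55 mmol/kg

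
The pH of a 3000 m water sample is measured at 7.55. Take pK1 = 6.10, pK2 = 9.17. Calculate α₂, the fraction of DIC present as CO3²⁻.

α₂ = 0.0226

α₂ = 1 / (1 + [H⁺]/K2 + [H⁺]²/(K1K2)) = 1 / (1 + 10^+1.62 + 10^+0.17)
   = 1 / (1 + 41.687 + 1.4791) = 1/44.166 = 0.02264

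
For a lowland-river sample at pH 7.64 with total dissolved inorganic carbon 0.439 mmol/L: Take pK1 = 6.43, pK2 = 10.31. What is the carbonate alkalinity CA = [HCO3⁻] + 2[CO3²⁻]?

CA = 0.414 mmol/L

CA = [HCO3⁻] + 2[CO3²⁻] = (α₁ + 2α₂)·DIC
At pH 7.64: [H⁺]/K1 = 10^-1.21 = 0.061660, K2/[H⁺] = 10^-2.67 = 0.0021380
α₁ = 1/(1 + 0.061660 + 0.0021380) = 1/1.0638 = 0.9400; α₂ = α₁·K2/[H⁺] = 0.002010
α₁ + 2α₂ = 0.9440
CA = 0.9440 × 0.439 = 0.414 mmol/L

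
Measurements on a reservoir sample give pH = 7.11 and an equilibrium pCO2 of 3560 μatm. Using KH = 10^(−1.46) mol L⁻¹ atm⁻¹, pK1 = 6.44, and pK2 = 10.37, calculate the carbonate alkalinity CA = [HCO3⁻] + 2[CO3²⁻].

CA = 0.578 mmol/L

[CO2*] = KH · pCO2 = 10^(−1.46) × 3560×10^-6 = 1.234×10^-4 mol/L
α₀ = 1/(1 + K1/[H⁺] + K1K2/[H⁺]²) = 1/(1 + 10^+0.67 + 10^-2.59) = 0.1761
DIC = [CO2*]/α₀ = 1.234×10^-4 / 0.1761 = 0.7011 mmol/L
CA = (α₁ + 2α₂)·DIC = (0.8235 + 2×0.0004525) × 0.7011 = 0.578 mmol/L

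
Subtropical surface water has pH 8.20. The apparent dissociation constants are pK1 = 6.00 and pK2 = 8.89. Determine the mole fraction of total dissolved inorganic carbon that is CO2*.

α₀ = 0.00521

α₀ = 1 / (1 + K1/[H⁺] + K1K2/[H⁺]²) = 1 / (1 + 10^+2.20 + 10^+1.51)
   = 1 / (1 + 158.49 + 32.359) = 1/191.85 = 0.005212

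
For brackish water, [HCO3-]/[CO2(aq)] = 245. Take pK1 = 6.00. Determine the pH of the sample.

From K1 = [H⁺][HCO3-]/[CO2(aq)]:  pH = pK1 + log₁₀([HCO3-]/[CO2(aq)])
log₁₀(245) = +2.389
pH = 6.00 + (+2.389) = 8.39

pH = 8.39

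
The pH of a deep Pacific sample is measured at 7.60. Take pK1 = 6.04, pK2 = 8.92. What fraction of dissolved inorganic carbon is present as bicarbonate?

α₁ = 0.930

α₁ = 1 / (1 + [H⁺]/K1 + K2/[H⁺]) = 1 / (1 + 10^-1.56 + 10^-1.32)
   = 1 / (1 + 0.027542 + 0.047863) = 1/1.0754 = 0.9299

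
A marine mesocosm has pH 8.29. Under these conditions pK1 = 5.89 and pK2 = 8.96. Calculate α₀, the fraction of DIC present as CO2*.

α₀ = 1 / (1 + K1/[H⁺] + K1K2/[H⁺]²) = 1 / (1 + 10^+2.40 + 10^+1.73)
   = 1 / (1 + 251.19 + 53.703) = 1/305.89 = 0.003269

α₀ = 0.00327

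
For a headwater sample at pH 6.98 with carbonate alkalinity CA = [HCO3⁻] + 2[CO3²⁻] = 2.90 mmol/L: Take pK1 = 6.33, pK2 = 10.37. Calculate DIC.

DIC = 3.55 mmol/L

CA = [HCO3⁻] + 2[CO3²⁻] = (α₁ + 2α₂)·DIC
At pH 6.98: [H⁺]/K1 = 10^-0.65 = 0.22387, K2/[H⁺] = 10^-3.39 = 0.00040738
α₁ = 1/(1 + 0.22387 + 0.00040738) = 1/1.2243 = 0.8168; α₂ = α₁·K2/[H⁺] = 0.0003328
α₁ + 2α₂ = 0.8175
DIC = CA / (α₁ + 2α₂) = 2.90 / 0.8175 = 3.55 mmol/L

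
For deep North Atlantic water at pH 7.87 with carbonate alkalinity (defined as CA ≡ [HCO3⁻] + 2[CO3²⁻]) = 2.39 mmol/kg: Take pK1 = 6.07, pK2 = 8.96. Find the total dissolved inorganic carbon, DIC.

DIC = 2.26 mmol/kg

CA = [HCO3⁻] + 2[CO3²⁻] = (α₁ + 2α₂)·DIC
At pH 7.87: [H⁺]/K1 = 10^-1.80 = 0.015849, K2/[H⁺] = 10^-1.09 = 0.081283
α₁ = 1/(1 + 0.015849 + 0.081283) = 1/1.0971 = 0.9115; α₂ = α₁·K2/[H⁺] = 0.07409
α₁ + 2α₂ = 1.0596
DIC = CA / (α₁ + 2α₂) = 2.39 / 1.0596 = 2.26 mmol/kg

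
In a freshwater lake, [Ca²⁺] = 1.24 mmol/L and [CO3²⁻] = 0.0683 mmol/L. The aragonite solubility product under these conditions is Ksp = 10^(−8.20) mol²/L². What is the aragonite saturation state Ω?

Ksp = 10^(−8.20) = 6.310×10^-9
Ω = [Ca²⁺][CO3²⁻]/Ksp = (1.24×10^-3)(0.0683×10^-3) / 6.310×10^-9 = 13.4

Ω = 13.4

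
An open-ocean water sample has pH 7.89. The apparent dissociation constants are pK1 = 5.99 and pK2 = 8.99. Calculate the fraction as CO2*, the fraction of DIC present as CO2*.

α₀ = 0.0115

α₀ = 1 / (1 + K1/[H⁺] + K1K2/[H⁺]²) = 1 / (1 + 10^+1.90 + 10^+0.80)
   = 1 / (1 + 79.433 + 6.3096) = 1/86.742 = 0.01153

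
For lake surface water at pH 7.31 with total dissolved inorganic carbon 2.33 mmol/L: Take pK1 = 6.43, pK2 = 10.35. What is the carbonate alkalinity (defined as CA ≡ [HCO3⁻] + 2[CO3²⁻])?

CA = [HCO3⁻] + 2[CO3²⁻] = (α₁ + 2α₂)·DIC
At pH 7.31: [H⁺]/K1 = 10^-0.88 = 0.13183, K2/[H⁺] = 10^-3.04 = 0.00091201
α₁ = 1/(1 + 0.13183 + 0.00091201) = 1/1.1327 = 0.8828; α₂ = α₁·K2/[H⁺] = 0.0008051
α₁ + 2α₂ = 0.8844
CA = 0.8844 × 2.33 = 2.06 mmol/L

CA = 2.06 mmol/L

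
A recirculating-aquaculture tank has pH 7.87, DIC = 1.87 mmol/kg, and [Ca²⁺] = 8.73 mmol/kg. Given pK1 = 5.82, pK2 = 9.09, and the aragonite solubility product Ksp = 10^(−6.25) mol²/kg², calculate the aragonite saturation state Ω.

α₂ = 1 / (1 + [H⁺]/K2 + [H⁺]²/(K1K2)) = 1 / (1 + 10^+1.22 + 10^-0.83)
   = 1 / (1 + 16.596 + 0.14791) = 1/17.744 = 0.05636
[CO3²⁻] = α₂ × DIC = 0.05636 × 1.87 = 0.1054 mmol/kg
Ksp = 10^(−6.25) = 5.623×10^-7
Ω = [Ca²⁺][CO3²⁻]/Ksp = (8.73×10^-3)(1.054×10^-4) / 5.623×10^-7 = 1.64

Ω = 1.64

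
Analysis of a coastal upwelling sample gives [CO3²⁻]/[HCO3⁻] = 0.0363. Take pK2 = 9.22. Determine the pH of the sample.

From K2 = [H⁺][CO3²⁻]/[HCO3⁻]:  pH = pK2 + log₁₀([CO3²⁻]/[HCO3⁻])
log₁₀(0.0363) = -1.440
pH = 9.22 + (-1.440) = 7.78

pH = 7.78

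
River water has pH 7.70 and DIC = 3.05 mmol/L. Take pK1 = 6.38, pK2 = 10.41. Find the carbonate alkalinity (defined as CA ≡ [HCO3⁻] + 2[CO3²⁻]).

CA = [HCO3⁻] + 2[CO3²⁻] = (α₁ + 2α₂)·DIC
At pH 7.70: [H⁺]/K1 = 10^-1.32 = 0.047863, K2/[H⁺] = 10^-2.71 = 0.0019498
α₁ = 1/(1 + 0.047863 + 0.0019498) = 1/1.0498 = 0.9526; α₂ = α₁·K2/[H⁺] = 0.001857
α₁ + 2α₂ = 0.9563
CA = 0.9563 × 3.05 = 2.92 mmol/L

CA = 2.92 mmol/L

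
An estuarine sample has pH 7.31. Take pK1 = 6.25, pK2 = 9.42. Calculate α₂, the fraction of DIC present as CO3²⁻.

α₂ = 1 / (1 + [H⁺]/K2 + [H⁺]²/(K1K2)) = 1 / (1 + 10^+2.11 + 10^+1.05)
   = 1 / (1 + 128.82 + 11.220) = 1/141.05 = 0.007090

α₂ = 0.00709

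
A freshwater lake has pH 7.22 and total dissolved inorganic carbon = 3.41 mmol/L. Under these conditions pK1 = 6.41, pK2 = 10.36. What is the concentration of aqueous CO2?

α₀ = 1 / (1 + K1/[H⁺] + K1K2/[H⁺]²) = 1 / (1 + 10^+0.81 + 10^-2.33)
   = 1 / (1 + 6.4565 + 0.0046774) = 1/7.4612 = 0.1340
[CO2*] = α₀ × DIC = 0.1340 × 3.41 = 0.457 mmol/L

[CO2*] = 0.457 mmol/L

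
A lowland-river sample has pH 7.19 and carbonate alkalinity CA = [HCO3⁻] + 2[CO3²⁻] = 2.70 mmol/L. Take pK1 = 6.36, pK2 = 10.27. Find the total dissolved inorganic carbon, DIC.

CA = [HCO3⁻] + 2[CO3²⁻] = (α₁ + 2α₂)·DIC
At pH 7.19: [H⁺]/K1 = 10^-0.83 = 0.14791, K2/[H⁺] = 10^-3.08 = 0.00083176
α₁ = 1/(1 + 0.14791 + 0.00083176) = 1/1.1487 = 0.8705; α₂ = α₁·K2/[H⁺] = 0.0007241
α₁ + 2α₂ = 0.8720
DIC = CA / (α₁ + 2α₂) = 2.70 / 0.8720 = 3.10 mmol/L

DIC = 3.10 mmol/L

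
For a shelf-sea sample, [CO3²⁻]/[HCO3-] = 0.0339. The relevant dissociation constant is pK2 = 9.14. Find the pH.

pH = 7.67

From K2 = [H⁺][CO3²⁻]/[HCO3-]:  pH = pK2 + log₁₀([CO3²⁻]/[HCO3-])
log₁₀(0.0339) = -1.470
pH = 9.14 + (-1.470) = 7.67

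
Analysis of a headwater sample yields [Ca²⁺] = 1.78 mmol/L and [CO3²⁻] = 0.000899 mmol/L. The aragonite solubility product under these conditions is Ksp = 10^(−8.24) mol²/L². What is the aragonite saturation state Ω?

Ω = 0.278

Ksp = 10^(−8.24) = 5.754×10^-9
Ω = [Ca²⁺][CO3²⁻]/Ksp = (1.78×10^-3)(0.000899×10^-3) / 5.754×10^-9 = 0.278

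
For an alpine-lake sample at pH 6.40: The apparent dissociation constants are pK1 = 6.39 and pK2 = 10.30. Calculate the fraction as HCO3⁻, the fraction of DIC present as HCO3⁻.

α₁ = 1 / (1 + [H⁺]/K1 + K2/[H⁺]) = 1 / (1 + 10^-0.01 + 10^-3.90)
   = 1 / (1 + 0.97724 + 0.00012589) = 1/1.9774 = 0.5057

α₁ = 0.506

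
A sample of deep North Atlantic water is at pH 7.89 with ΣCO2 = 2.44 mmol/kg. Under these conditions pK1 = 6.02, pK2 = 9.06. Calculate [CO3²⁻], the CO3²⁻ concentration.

[CO3²⁻] = 0.153 mmol/kg

α₂ = 1 / (1 + [H⁺]/K2 + [H⁺]²/(K1K2)) = 1 / (1 + 10^+1.17 + 10^-0.70)
   = 1 / (1 + 14.791 + 0.19953) = 1/15.991 = 0.06254
[CO3²⁻] = α₂ × DIC = 0.06254 × 2.44 = 0.153 mmol/kg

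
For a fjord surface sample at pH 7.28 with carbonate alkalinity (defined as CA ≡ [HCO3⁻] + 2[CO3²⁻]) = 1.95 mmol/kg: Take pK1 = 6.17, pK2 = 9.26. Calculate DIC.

CA = [HCO3⁻] + 2[CO3²⁻] = (α₁ + 2α₂)·DIC
At pH 7.28: [H⁺]/K1 = 10^-1.11 = 0.077625, K2/[H⁺] = 10^-1.98 = 0.010471
α₁ = 1/(1 + 0.077625 + 0.010471) = 1/1.0881 = 0.9190; α₂ = α₁·K2/[H⁺] = 0.009623
α₁ + 2α₂ = 0.9383
DIC = CA / (α₁ + 2α₂) = 1.95 / 0.9383 = 2.08 mmol/kg

DIC = 2.08 mmol/kg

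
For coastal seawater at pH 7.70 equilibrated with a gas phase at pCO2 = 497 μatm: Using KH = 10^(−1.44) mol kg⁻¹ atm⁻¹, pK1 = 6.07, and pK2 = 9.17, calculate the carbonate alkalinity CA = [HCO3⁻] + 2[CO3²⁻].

CA = 0.822 mmol/kg

[CO2*] = KH · pCO2 = 10^(−1.44) × 497×10^-6 = 1.804×10^-5 mol/kg
α₀ = 1/(1 + K1/[H⁺] + K1K2/[H⁺]²) = 1/(1 + 10^+1.63 + 10^+0.16) = 0.02217
DIC = [CO2*]/α₀ = 1.804×10^-5 / 0.02217 = 0.8139 mmol/kg
CA = (α₁ + 2α₂)·DIC = (0.9458 + 2×0.03205) × 0.8139 = 0.822 mmol/kg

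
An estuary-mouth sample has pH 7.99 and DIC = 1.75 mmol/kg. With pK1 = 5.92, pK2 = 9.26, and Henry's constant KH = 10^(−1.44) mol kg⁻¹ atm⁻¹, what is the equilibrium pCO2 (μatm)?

pCO2 = 386 μatm

α₀ = 1 / (1 + K1/[H⁺] + K1K2/[H⁺]²) = 1 / (1 + 10^+2.07 + 10^+0.80)
   = 1 / (1 + 117.49 + 6.3096) = 1/124.80 = 0.008013
[CO2*] = α₀ × DIC = 0.008013 × 1.75 = 0.01402 mmol/kg = 14.02 μmol/kg
pCO2 = [CO2*]/KH = 1.402×10^-5 / 3.631×10^-2 = 386 μatm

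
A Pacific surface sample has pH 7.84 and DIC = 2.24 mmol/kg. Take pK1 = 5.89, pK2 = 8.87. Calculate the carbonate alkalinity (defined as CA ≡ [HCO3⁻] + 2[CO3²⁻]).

CA = 2.41 mmol/kg

CA = [HCO3⁻] + 2[CO3²⁻] = (α₁ + 2α₂)·DIC
At pH 7.84: [H⁺]/K1 = 10^-1.95 = 0.011220, K2/[H⁺] = 10^-1.03 = 0.093325
α₁ = 1/(1 + 0.011220 + 0.093325) = 1/1.1045 = 0.9053; α₂ = α₁·K2/[H⁺] = 0.08449
α₁ + 2α₂ = 1.0743
CA = 1.0743 × 2.24 = 2.41 mmol/kg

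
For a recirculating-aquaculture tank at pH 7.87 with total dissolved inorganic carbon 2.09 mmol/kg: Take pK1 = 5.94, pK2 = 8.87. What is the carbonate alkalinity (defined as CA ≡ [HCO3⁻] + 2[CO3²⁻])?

CA = [HCO3⁻] + 2[CO3²⁻] = (α₁ + 2α₂)·DIC
At pH 7.87: [H⁺]/K1 = 10^-1.93 = 0.011749, K2/[H⁺] = 10^-1.00 = 0.10000
α₁ = 1/(1 + 0.011749 + 0.10000) = 1/1.1117 = 0.8995; α₂ = α₁·K2/[H⁺] = 0.08995
α₁ + 2α₂ = 1.0794
CA = 1.0794 × 2.09 = 2.26 mmol/kg

CA = 2.26 mmol/kg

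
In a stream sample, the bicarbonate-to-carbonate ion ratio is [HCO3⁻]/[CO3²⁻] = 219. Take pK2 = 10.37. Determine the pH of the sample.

pH = 8.03

From K2 = [H⁺][CO3²⁻]/[HCO3⁻]:  pH = pK2 − log₁₀([HCO3⁻]/[CO3²⁻])
log₁₀(219) = +2.340
pH = 10.37 − (+2.340) = 8.03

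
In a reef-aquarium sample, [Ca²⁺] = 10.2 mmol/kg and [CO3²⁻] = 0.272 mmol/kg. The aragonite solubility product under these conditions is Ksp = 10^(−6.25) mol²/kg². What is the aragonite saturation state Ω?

Ω = 4.93

Ksp = 10^(−6.25) = 5.623×10^-7
Ω = [Ca²⁺][CO3²⁻]/Ksp = (10.2×10^-3)(0.272×10^-3) / 5.623×10^-7 = 4.93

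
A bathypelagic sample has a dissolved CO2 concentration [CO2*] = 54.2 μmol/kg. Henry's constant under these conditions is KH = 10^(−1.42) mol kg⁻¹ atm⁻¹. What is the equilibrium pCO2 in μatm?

KH = 10^(−1.42) = 3.802×10^-2 mol kg⁻¹ atm⁻¹
pCO2 = [CO2*]/KH = 54.2×10^-6 / 3.802×10^-2 = 1.43×10^-3 atm = 1430 μatm

pCO2 = 1430 μatm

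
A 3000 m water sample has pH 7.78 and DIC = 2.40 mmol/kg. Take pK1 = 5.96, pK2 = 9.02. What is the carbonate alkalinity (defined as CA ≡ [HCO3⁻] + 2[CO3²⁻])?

CA = 2.49 mmol/kg

CA = [HCO3⁻] + 2[CO3²⁻] = (α₁ + 2α₂)·DIC
At pH 7.78: [H⁺]/K1 = 10^-1.82 = 0.015136, K2/[H⁺] = 10^-1.24 = 0.057544
α₁ = 1/(1 + 0.015136 + 0.057544) = 1/1.0727 = 0.9322; α₂ = α₁·K2/[H⁺] = 0.05365
α₁ + 2α₂ = 1.0395
CA = 1.0395 × 2.40 = 2.49 mmol/kg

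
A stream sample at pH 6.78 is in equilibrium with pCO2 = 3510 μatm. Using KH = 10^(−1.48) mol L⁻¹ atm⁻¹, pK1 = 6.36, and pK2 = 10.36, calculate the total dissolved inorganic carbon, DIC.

[CO2*] = KH · pCO2 = 10^(−1.48) × 3510×10^-6 = 1.162×10^-4 mol/L
α₀ = 1/(1 + K1/[H⁺] + K1K2/[H⁺]²) = 1/(1 + 10^+0.42 + 10^-3.16) = 0.2754
DIC = [CO2*]/α₀ = 1.162×10^-4 / 0.2754 = 0.422 mmol/L

DIC = 0.422 mmol/L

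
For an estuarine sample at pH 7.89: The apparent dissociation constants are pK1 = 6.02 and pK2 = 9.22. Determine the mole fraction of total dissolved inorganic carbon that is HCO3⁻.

α₁ = 1 / (1 + [H⁺]/K1 + K2/[H⁺]) = 1 / (1 + 10^-1.87 + 10^-1.33)
   = 1 / (1 + 0.013490 + 0.046774) = 1/1.0603 = 0.9432

α₁ = 0.943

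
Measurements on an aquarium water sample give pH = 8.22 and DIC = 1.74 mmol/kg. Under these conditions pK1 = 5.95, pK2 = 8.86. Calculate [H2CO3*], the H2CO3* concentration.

α₀ = 1 / (1 + K1/[H⁺] + K1K2/[H⁺]²) = 1 / (1 + 10^+2.27 + 10^+1.63)
   = 1 / (1 + 186.21 + 42.658) = 1/229.87 = 0.004350
[CO2*] = α₀ × DIC = 0.004350 × 1.74 = 0.00757 mmol/kg = 7.57 μmol/kg

[CO2*] = 7.57 μmol/kg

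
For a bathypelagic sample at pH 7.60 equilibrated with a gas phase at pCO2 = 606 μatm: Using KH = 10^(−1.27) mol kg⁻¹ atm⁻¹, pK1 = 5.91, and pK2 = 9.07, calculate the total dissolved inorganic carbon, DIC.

[CO2*] = KH · pCO2 = 10^(−1.27) × 606×10^-6 = 3.254×10^-5 mol/kg
α₀ = 1/(1 + K1/[H⁺] + K1K2/[H⁺]²) = 1/(1 + 10^+1.69 + 10^+0.22) = 0.01937
DIC = [CO2*]/α₀ = 3.254×10^-5 / 0.01937 = 1.68 mmol/kg

DIC = 1.68 mmol/kg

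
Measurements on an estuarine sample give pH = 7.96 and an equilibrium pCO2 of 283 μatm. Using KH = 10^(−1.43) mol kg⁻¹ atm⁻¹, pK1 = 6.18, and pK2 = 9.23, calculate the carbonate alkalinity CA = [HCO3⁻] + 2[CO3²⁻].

CA = 0.702 mmol/kg

[CO2*] = KH · pCO2 = 10^(−1.43) × 283×10^-6 = 1.051×10^-5 mol/kg
α₀ = 1/(1 + K1/[H⁺] + K1K2/[H⁺]²) = 1/(1 + 10^+1.78 + 10^+0.51) = 0.01551
DIC = [CO2*]/α₀ = 1.051×10^-5 / 0.01551 = 0.6781 mmol/kg
CA = (α₁ + 2α₂)·DIC = (0.9343 + 2×0.05018) × 0.6781 = 0.702 mmol/kg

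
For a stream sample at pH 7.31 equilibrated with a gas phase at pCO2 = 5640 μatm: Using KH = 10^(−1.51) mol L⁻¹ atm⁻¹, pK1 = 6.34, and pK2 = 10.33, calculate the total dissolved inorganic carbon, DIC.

[CO2*] = KH · pCO2 = 10^(−1.51) × 5640×10^-6 = 1.743×10^-4 mol/L
α₀ = 1/(1 + K1/[H⁺] + K1K2/[H⁺]²) = 1/(1 + 10^+0.97 + 10^-2.05) = 0.09670
DIC = [CO2*]/α₀ = 1.743×10^-4 / 0.09670 = 1.80 mmol/L

DIC = 1.80 mmol/L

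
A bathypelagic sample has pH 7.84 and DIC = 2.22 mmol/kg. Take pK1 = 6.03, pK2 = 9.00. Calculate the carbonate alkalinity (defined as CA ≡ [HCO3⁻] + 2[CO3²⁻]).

CA = 2.33 mmol/kg

CA = [HCO3⁻] + 2[CO3²⁻] = (α₁ + 2α₂)·DIC
At pH 7.84: [H⁺]/K1 = 10^-1.81 = 0.015488, K2/[H⁺] = 10^-1.16 = 0.069183
α₁ = 1/(1 + 0.015488 + 0.069183) = 1/1.0847 = 0.9219; α₂ = α₁·K2/[H⁺] = 0.06378
α₁ + 2α₂ = 1.0495
CA = 1.0495 × 2.22 = 2.33 mmol/kg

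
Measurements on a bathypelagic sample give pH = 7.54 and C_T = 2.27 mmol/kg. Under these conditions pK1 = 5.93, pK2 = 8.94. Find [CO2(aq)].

[CO2*] = 0.0524 mmol/kg

α₀ = 1 / (1 + K1/[H⁺] + K1K2/[H⁺]²) = 1 / (1 + 10^+1.61 + 10^+0.21)
   = 1 / (1 + 40.738 + 1.6218) = 1/43.360 = 0.02306
[CO2*] = α₀ × DIC = 0.02306 × 2.27 = 0.0524 mmol/kg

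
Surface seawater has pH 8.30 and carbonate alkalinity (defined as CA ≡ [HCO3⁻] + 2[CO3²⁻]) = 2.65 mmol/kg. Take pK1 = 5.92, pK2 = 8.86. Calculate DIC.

DIC = 2.19 mmol/kg

CA = [HCO3⁻] + 2[CO3²⁻] = (α₁ + 2α₂)·DIC
At pH 8.30: [H⁺]/K1 = 10^-2.38 = 0.0041687, K2/[H⁺] = 10^-0.56 = 0.27542
α₁ = 1/(1 + 0.0041687 + 0.27542) = 1/1.2796 = 0.7815; α₂ = α₁·K2/[H⁺] = 0.2152
α₁ + 2α₂ = 1.2120
DIC = CA / (α₁ + 2α₂) = 2.65 / 1.2120 = 2.19 mmol/kg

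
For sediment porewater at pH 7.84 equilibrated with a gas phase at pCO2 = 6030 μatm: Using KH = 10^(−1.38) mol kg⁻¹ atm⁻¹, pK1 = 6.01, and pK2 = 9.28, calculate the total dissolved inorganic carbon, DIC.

DIC = 17.9 mmol/kg

[CO2*] = KH · pCO2 = 10^(−1.38) × 6030×10^-6 = 2.514×10^-4 mol/kg
α₀ = 1/(1 + K1/[H⁺] + K1K2/[H⁺]²) = 1/(1 + 10^+1.83 + 10^+0.39) = 0.01407
DIC = [CO2*]/α₀ = 2.514×10^-4 / 0.01407 = 17.9 mmol/kg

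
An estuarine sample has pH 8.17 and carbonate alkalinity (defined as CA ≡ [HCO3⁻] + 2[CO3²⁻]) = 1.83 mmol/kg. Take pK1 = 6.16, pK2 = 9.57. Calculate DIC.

DIC = 1.78 mmol/kg

CA = [HCO3⁻] + 2[CO3²⁻] = (α₁ + 2α₂)·DIC
At pH 8.17: [H⁺]/K1 = 10^-2.01 = 0.0097724, K2/[H⁺] = 10^-1.40 = 0.039811
α₁ = 1/(1 + 0.0097724 + 0.039811) = 1/1.0496 = 0.9528; α₂ = α₁·K2/[H⁺] = 0.03793
α₁ + 2α₂ = 1.0286
DIC = CA / (α₁ + 2α₂) = 1.83 / 1.0286 = 1.78 mmol/kg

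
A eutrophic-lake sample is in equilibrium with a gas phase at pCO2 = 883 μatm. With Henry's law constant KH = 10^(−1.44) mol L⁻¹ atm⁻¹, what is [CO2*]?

[CO2*] = 32.1 μmol/L

KH = 10^(−1.44) = 3.631×10^-2 mol L⁻¹ atm⁻¹
[CO2*] = KH · pCO2 = 3.631×10^-2 × 883×10^-6 atm = 3.21×10^-5 mol/L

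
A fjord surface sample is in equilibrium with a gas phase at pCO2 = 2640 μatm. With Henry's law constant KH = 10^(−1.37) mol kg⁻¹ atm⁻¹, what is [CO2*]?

KH = 10^(−1.37) = 4.266×10^-2 mol kg⁻¹ atm⁻¹
[CO2*] = KH · pCO2 = 4.266×10^-2 × 2640×10^-6 atm = 1.13×10^-4 mol/kg

[CO2*] = 113 μmol/kg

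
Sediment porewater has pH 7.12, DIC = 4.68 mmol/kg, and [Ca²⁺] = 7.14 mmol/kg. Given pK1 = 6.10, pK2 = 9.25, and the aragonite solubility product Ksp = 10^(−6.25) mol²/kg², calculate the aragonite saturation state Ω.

α₂ = 1 / (1 + [H⁺]/K2 + [H⁺]²/(K1K2)) = 1 / (1 + 10^+2.13 + 10^+1.11)
   = 1 / (1 + 134.90 + 12.882) = 1/148.78 = 0.006721
[CO3²⁻] = α₂ × DIC = 0.006721 × 4.68 = 0.03146 mmol/kg
Ksp = 10^(−6.25) = 5.623×10^-7
Ω = [Ca²⁺][CO3²⁻]/Ksp = (7.14×10^-3)(3.146×10^-5) / 5.623×10^-7 = 0.399

Ω = 0.399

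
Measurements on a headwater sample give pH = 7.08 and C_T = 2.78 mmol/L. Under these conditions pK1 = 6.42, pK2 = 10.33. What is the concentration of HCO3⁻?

[HCO3⁻] = 2.28 mmol/L

α₁ = 1 / (1 + [H⁺]/K1 + K2/[H⁺]) = 1 / (1 + 10^-0.66 + 10^-3.25)
   = 1 / (1 + 0.21878 + 0.00056234) = 1/1.2193 = 0.8201
[HCO3⁻] = α₁ × DIC = 0.8201 × 2.78 = 2.28 mmol/L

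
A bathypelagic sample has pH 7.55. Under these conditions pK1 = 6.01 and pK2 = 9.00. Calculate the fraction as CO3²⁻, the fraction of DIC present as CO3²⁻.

α₂ = 1 / (1 + [H⁺]/K2 + [H⁺]²/(K1K2)) = 1 / (1 + 10^+1.45 + 10^-0.09)
   = 1 / (1 + 28.184 + 0.81283) = 1/29.997 = 0.03334

α₂ = 0.0333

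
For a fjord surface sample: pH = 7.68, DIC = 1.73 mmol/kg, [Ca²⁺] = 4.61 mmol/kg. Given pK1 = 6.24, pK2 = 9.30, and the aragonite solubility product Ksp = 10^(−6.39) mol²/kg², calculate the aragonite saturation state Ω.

Ω = 0.443

α₂ = 1 / (1 + [H⁺]/K2 + [H⁺]²/(K1K2)) = 1 / (1 + 10^+1.62 + 10^+0.18)
   = 1 / (1 + 41.687 + 1.5136) = 1/44.200 = 0.02262
[CO3²⁻] = α₂ × DIC = 0.02262 × 1.73 = 0.03914 mmol/kg
Ksp = 10^(−6.39) = 4.074×10^-7
Ω = [Ca²⁺][CO3²⁻]/Ksp = (4.61×10^-3)(3.914×10^-5) / 4.074×10^-7 = 0.443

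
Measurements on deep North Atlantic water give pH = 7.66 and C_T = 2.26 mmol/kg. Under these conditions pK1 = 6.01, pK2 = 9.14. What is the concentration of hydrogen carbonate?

[HCO3⁻] = 2.14 mmol/kg

α₁ = 1 / (1 + [H⁺]/K1 + K2/[H⁺]) = 1 / (1 + 10^-1.65 + 10^-1.48)
   = 1 / (1 + 0.022387 + 0.033113) = 1/1.0555 = 0.9474
[HCO3⁻] = α₁ × DIC = 0.9474 × 2.26 = 2.14 mmol/kg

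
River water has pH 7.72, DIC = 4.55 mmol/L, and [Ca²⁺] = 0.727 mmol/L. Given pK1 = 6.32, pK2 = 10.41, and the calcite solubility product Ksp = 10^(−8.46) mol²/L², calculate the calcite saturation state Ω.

Ω = 1.87

α₂ = 1 / (1 + [H⁺]/K2 + [H⁺]²/(K1K2)) = 1 / (1 + 10^+2.69 + 10^+1.29)
   = 1 / (1 + 489.78 + 19.498) = 1/510.28 = 0.001960
[CO3²⁻] = α₂ × DIC = 0.001960 × 4.55 = 0.008917 mmol/L = 8.917 μmol/L
Ksp = 10^(−8.46) = 3.467×10^-9
Ω = [Ca²⁺][CO3²⁻]/Ksp = (0.727×10^-3)(8.917×10^-6) / 3.467×10^-9 = 1.87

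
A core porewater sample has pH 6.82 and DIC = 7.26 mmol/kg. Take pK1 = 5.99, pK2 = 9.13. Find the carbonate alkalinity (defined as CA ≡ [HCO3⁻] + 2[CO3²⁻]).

CA = [HCO3⁻] + 2[CO3²⁻] = (α₁ + 2α₂)·DIC
At pH 6.82: [H⁺]/K1 = 10^-0.83 = 0.14791, K2/[H⁺] = 10^-2.31 = 0.0048978
α₁ = 1/(1 + 0.14791 + 0.0048978) = 1/1.1528 = 0.8674; α₂ = α₁·K2/[H⁺] = 0.004249
α₁ + 2α₂ = 0.8759
CA = 0.8759 × 7.26 = 6.36 mmol/kg

CA = 6.36 mmol/kg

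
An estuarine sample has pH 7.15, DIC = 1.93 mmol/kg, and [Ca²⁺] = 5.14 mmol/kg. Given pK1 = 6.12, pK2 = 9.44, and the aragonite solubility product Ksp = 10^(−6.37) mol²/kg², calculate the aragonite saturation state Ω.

α₂ = 1 / (1 + [H⁺]/K2 + [H⁺]²/(K1K2)) = 1 / (1 + 10^+2.29 + 10^+1.26)
   = 1 / (1 + 194.98 + 18.197) = 1/214.18 = 0.004669
[CO3²⁻] = α₂ × DIC = 0.004669 × 1.93 = 0.009011 mmol/kg = 9.011 μmol/kg
Ksp = 10^(−6.37) = 4.266×10^-7
Ω = [Ca²⁺][CO3²⁻]/Ksp = (5.14×10^-3)(9.011×10^-6) / 4.266×10^-7 = 0.109

Ω = 0.109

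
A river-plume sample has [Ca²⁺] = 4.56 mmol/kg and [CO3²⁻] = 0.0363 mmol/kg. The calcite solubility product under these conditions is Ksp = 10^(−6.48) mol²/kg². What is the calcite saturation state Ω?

Ω = 0.500

Ksp = 10^(−6.48) = 3.311×10^-7
Ω = [Ca²⁺][CO3²⁻]/Ksp = (4.56×10^-3)(0.0363×10^-3) / 3.311×10^-7 = 0.500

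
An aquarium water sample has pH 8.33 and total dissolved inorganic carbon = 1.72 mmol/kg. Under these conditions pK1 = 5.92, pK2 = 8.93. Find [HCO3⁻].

[HCO3⁻] = 1.37 mmol/kg

α₁ = 1 / (1 + [H⁺]/K1 + K2/[H⁺]) = 1 / (1 + 10^-2.41 + 10^-0.60)
   = 1 / (1 + 0.0038905 + 0.25119) = 1/1.2551 = 0.7968
[HCO3⁻] = α₁ × DIC = 0.7968 × 1.72 = 1.37 mmol/kg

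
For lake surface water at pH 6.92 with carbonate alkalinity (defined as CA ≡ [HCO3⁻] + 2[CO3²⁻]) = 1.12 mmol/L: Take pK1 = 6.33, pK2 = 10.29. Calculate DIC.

DIC = 1.41 mmol/L

CA = [HCO3⁻] + 2[CO3²⁻] = (α₁ + 2α₂)·DIC
At pH 6.92: [H⁺]/K1 = 10^-0.59 = 0.25704, K2/[H⁺] = 10^-3.37 = 0.00042658
α₁ = 1/(1 + 0.25704 + 0.00042658) = 1/1.2575 = 0.7953; α₂ = α₁·K2/[H⁺] = 0.0003392
α₁ + 2α₂ = 0.7959
DIC = CA / (α₁ + 2α₂) = 1.12 / 0.7959 = 1.41 mmol/L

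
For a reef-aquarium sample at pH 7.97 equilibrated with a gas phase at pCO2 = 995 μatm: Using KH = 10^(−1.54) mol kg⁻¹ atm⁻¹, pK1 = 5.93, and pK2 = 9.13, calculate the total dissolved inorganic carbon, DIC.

DIC = 3.39 mmol/kg

[CO2*] = KH · pCO2 = 10^(−1.54) × 995×10^-6 = 2.870×10^-5 mol/kg
α₀ = 1/(1 + K1/[H⁺] + K1K2/[H⁺]²) = 1/(1 + 10^+2.04 + 10^+0.88) = 0.008458
DIC = [CO2*]/α₀ = 2.870×10^-5 / 0.008458 = 3.39 mmol/kg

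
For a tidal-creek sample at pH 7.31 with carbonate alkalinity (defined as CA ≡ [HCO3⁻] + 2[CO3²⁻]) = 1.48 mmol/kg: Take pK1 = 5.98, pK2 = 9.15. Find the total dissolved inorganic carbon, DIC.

CA = [HCO3⁻] + 2[CO3²⁻] = (α₁ + 2α₂)·DIC
At pH 7.31: [H⁺]/K1 = 10^-1.33 = 0.046774, K2/[H⁺] = 10^-1.84 = 0.014454
α₁ = 1/(1 + 0.046774 + 0.014454) = 1/1.0612 = 0.9423; α₂ = α₁·K2/[H⁺] = 0.01362
α₁ + 2α₂ = 0.9695
DIC = CA / (α₁ + 2α₂) = 1.48 / 0.9695 = 1.53 mmol/kg

DIC = 1.53 mmol/kg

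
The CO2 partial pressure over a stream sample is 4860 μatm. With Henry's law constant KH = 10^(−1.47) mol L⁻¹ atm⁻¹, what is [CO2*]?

[CO2*] = 165 μmol/L

KH = 10^(−1.47) = 3.388×10^-2 mol L⁻¹ atm⁻¹
[CO2*] = KH · pCO2 = 3.388×10^-2 × 4860×10^-6 atm = 1.65×10^-4 mol/L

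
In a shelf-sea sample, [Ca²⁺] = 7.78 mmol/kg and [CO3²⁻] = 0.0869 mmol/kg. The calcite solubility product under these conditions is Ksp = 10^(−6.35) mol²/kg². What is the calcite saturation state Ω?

Ω = 1.51

Ksp = 10^(−6.35) = 4.467×10^-7
Ω = [Ca²⁺][CO3²⁻]/Ksp = (7.78×10^-3)(0.0869×10^-3) / 4.467×10^-7 = 1.51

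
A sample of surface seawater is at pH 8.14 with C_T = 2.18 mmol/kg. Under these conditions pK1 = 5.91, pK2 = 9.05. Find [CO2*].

α₀ = 1 / (1 + K1/[H⁺] + K1K2/[H⁺]²) = 1 / (1 + 10^+2.23 + 10^+1.32)
   = 1 / (1 + 169.82 + 20.893) = 1/191.72 = 0.005216
[CO2*] = α₀ × DIC = 0.005216 × 2.18 = 0.0114 mmol/kg = 11.4 μmol/kg

[CO2*] = 11.4 μmol/kg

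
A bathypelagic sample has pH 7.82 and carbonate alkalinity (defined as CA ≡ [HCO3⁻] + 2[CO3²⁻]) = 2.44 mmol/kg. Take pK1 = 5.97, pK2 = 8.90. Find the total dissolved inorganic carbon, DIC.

DIC = 2.30 mmol/kg

CA = [HCO3⁻] + 2[CO3²⁻] = (α₁ + 2α₂)·DIC
At pH 7.82: [H⁺]/K1 = 10^-1.85 = 0.014125, K2/[H⁺] = 10^-1.08 = 0.083176
α₁ = 1/(1 + 0.014125 + 0.083176) = 1/1.0973 = 0.9113; α₂ = α₁·K2/[H⁺] = 0.07580
α₁ + 2α₂ = 1.0629
DIC = CA / (α₁ + 2α₂) = 2.44 / 1.0629 = 2.30 mmol/kg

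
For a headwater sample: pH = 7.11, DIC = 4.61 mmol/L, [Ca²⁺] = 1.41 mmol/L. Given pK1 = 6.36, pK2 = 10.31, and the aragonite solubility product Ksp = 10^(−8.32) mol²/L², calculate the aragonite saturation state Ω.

α₂ = 1 / (1 + [H⁺]/K2 + [H⁺]²/(K1K2)) = 1 / (1 + 10^+3.20 + 10^+2.45)
   = 1 / (1 + 1584.9 + 281.84) = 1/1867.7 = 0.0005354
[CO3²⁻] = α₂ × DIC = 0.0005354 × 4.61 = 0.002468 mmol/L = 2.468 μmol/L
Ksp = 10^(−8.32) = 4.786×10^-9
Ω = [Ca²⁺][CO3²⁻]/Ksp = (1.41×10^-3)(2.468×10^-6) / 4.786×10^-9 = 0.727

Ω = 0.727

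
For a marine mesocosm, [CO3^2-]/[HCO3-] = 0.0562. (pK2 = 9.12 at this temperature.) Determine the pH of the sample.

pH = 7.87

From K2 = [H⁺][CO3^2-]/[HCO3-]:  pH = pK2 + log₁₀([CO3^2-]/[HCO3-])
log₁₀(0.0562) = -1.250
pH = 9.12 + (-1.250) = 7.87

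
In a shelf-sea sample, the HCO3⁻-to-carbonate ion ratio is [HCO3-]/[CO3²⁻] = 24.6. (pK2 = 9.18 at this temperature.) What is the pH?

pH = 7.79

From K2 = [H⁺][CO3²⁻]/[HCO3-]:  pH = pK2 − log₁₀([HCO3-]/[CO3²⁻])
log₁₀(24.6) = +1.391
pH = 9.18 − (+1.391) = 7.79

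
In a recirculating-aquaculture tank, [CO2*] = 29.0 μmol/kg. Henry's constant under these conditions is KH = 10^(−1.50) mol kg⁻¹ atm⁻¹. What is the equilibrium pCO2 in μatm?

KH = 10^(−1.50) = 3.162×10^-2 mol kg⁻¹ atm⁻¹
pCO2 = [CO2*]/KH = 29.0×10^-6 / 3.162×10^-2 = 9.17×10^-4 atm = 917 μatm

pCO2 = 917 μatm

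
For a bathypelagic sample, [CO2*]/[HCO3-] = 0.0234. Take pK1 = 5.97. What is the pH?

From K1 = [H⁺][HCO3-]/[CO2*]:  pH = pK1 − log₁₀([CO2*]/[HCO3-])
log₁₀(0.0234) = -1.631
pH = 5.97 − (-1.631) = 7.60

pH = 7.60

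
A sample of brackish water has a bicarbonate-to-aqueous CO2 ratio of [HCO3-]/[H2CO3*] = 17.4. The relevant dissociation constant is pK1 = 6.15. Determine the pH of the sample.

From K1 = [H⁺][HCO3-]/[H2CO3*]:  pH = pK1 + log₁₀([HCO3-]/[H2CO3*])
log₁₀(17.4) = +1.241
pH = 6.15 + (+1.241) = 7.39

pH = 7.39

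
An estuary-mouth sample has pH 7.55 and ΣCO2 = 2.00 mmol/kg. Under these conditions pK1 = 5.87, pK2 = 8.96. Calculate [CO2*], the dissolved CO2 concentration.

[CO2*] = 0.0394 mmol/kg

α₀ = 1 / (1 + K1/[H⁺] + K1K2/[H⁺]²) = 1 / (1 + 10^+1.68 + 10^+0.27)
   = 1 / (1 + 47.863 + 1.8621) = 1/50.725 = 0.01971
[CO2*] = α₀ × DIC = 0.01971 × 2.00 = 0.0394 mmol/kg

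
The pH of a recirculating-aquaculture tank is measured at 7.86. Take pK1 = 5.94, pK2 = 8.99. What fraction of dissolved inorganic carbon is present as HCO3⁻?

α₁ = 1 / (1 + [H⁺]/K1 + K2/[H⁺]) = 1 / (1 + 10^-1.92 + 10^-1.13)
   = 1 / (1 + 0.012023 + 0.074131) = 1/1.0862 = 0.9207

α₁ = 0.921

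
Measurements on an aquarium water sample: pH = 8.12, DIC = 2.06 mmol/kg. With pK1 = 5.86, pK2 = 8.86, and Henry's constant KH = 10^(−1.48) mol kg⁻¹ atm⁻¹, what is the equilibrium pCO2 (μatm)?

α₀ = 1 / (1 + K1/[H⁺] + K1K2/[H⁺]²) = 1 / (1 + 10^+2.26 + 10^+1.52)
   = 1 / (1 + 181.97 + 33.113) = 1/216.08 = 0.004628
[CO2*] = α₀ × DIC = 0.004628 × 2.06 = 0.009533 mmol/kg = 9.533 μmol/kg
pCO2 = [CO2*]/KH = 9.533×10^-6 / 3.311×10^-2 = 288 μatm

pCO2 = 288 μatm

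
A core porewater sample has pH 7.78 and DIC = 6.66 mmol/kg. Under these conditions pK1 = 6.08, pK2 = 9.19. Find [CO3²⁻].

α₂ = 1 / (1 + [H⁺]/K2 + [H⁺]²/(K1K2)) = 1 / (1 + 10^+1.41 + 10^-0.29)
   = 1 / (1 + 25.704 + 0.51286) = 1/27.217 = 0.03674
[CO3²⁻] = α₂ × DIC = 0.03674 × 6.66 = 0.245 mmol/kg

[CO3²⁻] = 0.245 mmol/kg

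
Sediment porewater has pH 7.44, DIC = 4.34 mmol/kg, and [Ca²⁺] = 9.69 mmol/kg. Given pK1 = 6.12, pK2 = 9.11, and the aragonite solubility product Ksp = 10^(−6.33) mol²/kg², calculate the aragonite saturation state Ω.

α₂ = 1 / (1 + [H⁺]/K2 + [H⁺]²/(K1K2)) = 1 / (1 + 10^+1.67 + 10^+0.35)
   = 1 / (1 + 46.774 + 2.2387) = 1/50.012 = 0.02000
[CO3²⁻] = α₂ × DIC = 0.02000 × 4.34 = 0.08678 mmol/kg
Ksp = 10^(−6.33) = 4.677×10^-7
Ω = [Ca²⁺][CO3²⁻]/Ksp = (9.69×10^-3)(8.678×10^-5) / 4.677×10^-7 = 1.80

Ω = 1.80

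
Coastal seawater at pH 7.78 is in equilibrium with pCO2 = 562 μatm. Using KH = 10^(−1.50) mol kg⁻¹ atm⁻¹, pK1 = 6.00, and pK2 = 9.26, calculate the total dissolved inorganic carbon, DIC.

[CO2*] = KH · pCO2 = 10^(−1.50) × 562×10^-6 = 1.777×10^-5 mol/kg
α₀ = 1/(1 + K1/[H⁺] + K1K2/[H⁺]²) = 1/(1 + 10^+1.78 + 10^+0.30) = 0.01581
DIC = [CO2*]/α₀ = 1.777×10^-5 / 0.01581 = 1.12 mmol/kg

DIC = 1.12 mmol/kg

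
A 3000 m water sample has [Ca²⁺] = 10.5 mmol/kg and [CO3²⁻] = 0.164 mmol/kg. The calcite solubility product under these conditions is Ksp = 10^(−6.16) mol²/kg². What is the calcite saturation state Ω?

Ω = 2.49

Ksp = 10^(−6.16) = 6.918×10^-7
Ω = [Ca²⁺][CO3²⁻]/Ksp = (10.5×10^-3)(0.164×10^-3) / 6.918×10^-7 = 2.49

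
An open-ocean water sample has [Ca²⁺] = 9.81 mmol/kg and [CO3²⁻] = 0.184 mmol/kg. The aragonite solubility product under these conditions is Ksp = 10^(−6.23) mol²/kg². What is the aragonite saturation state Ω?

Ksp = 10^(−6.23) = 5.888×10^-7
Ω = [Ca²⁺][CO3²⁻]/Ksp = (9.81×10^-3)(0.184×10^-3) / 5.888×10^-7 = 3.07

Ω = 3.07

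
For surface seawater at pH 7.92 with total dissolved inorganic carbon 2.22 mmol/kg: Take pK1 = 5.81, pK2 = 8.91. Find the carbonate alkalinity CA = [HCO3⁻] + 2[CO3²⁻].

CA = [HCO3⁻] + 2[CO3²⁻] = (α₁ + 2α₂)·DIC
At pH 7.92: [H⁺]/K1 = 10^-2.11 = 0.0077625, K2/[H⁺] = 10^-0.99 = 0.10233
α₁ = 1/(1 + 0.0077625 + 0.10233) = 1/1.1101 = 0.9008; α₂ = α₁·K2/[H⁺] = 0.09218
α₁ + 2α₂ = 1.0852
CA = 1.0852 × 2.22 = 2.41 mmol/kg

CA = 2.41 mmol/kg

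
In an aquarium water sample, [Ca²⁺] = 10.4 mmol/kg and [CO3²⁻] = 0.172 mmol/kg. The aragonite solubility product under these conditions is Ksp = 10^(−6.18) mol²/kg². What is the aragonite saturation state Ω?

Ksp = 10^(−6.18) = 6.607×10^-7
Ω = [Ca²⁺][CO3²⁻]/Ksp = (10.4×10^-3)(0.172×10^-3) / 6.607×10^-7 = 2.71

Ω = 2.71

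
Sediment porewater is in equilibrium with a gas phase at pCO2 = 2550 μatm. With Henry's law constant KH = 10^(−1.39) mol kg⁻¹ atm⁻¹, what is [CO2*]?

KH = 10^(−1.39) = 4.074×10^-2 mol kg⁻¹ atm⁻¹
[CO2*] = KH · pCO2 = 4.074×10^-2 × 2550×10^-6 atm = 1.04×10^-4 mol/kg

[CO2*] = 104 μmol/kg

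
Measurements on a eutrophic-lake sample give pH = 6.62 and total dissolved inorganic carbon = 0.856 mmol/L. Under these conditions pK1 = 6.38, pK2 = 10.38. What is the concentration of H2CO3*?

[CO2*] = 0.313 mmol/L

α₀ = 1 / (1 + K1/[H⁺] + K1K2/[H⁺]²) = 1 / (1 + 10^+0.24 + 10^-3.52)
   = 1 / (1 + 1.7378 + 0.00030200) = 1/2.7381 = 0.3652
[CO2*] = α₀ × DIC = 0.3652 × 0.856 = 0.313 mmol/L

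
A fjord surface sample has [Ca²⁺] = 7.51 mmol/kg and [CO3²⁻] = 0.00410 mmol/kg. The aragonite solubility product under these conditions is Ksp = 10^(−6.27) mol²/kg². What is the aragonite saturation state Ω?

Ω = 0.0573

Ksp = 10^(−6.27) = 5.370×10^-7
Ω = [Ca²⁺][CO3²⁻]/Ksp = (7.51×10^-3)(0.00410×10^-3) / 5.370×10^-7 = 0.0573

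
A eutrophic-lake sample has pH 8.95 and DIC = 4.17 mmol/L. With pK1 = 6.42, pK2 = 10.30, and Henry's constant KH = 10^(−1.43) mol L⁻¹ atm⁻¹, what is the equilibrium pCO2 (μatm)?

pCO2 = 316 μatm

α₀ = 1 / (1 + K1/[H⁺] + K1K2/[H⁺]²) = 1 / (1 + 10^+2.53 + 10^+1.18)
   = 1 / (1 + 338.84 + 15.136) = 1/354.98 = 0.002817
[CO2*] = α₀ × DIC = 0.002817 × 4.17 = 0.01175 mmol/L = 11.75 μmol/L
pCO2 = [CO2*]/KH = 1.175×10^-5 / 3.715×10^-2 = 316 μatm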